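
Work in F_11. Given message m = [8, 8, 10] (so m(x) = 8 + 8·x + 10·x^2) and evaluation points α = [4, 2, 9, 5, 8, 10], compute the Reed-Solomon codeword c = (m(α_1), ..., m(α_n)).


c = [2, 9, 10, 1, 8, 10]

Message polynomial: m(x) = 8 + 8·x + 10·x^2 (mod 11).
For each evaluation point α_i, compute m(α_i) mod 11:
  α_1 = 4: Horner steps 10 → 4 → 2, so m(4) = 2.
  α_2 = 2: Horner steps 10 → 6 → 9, so m(2) = 9.
  α_3 = 9: Horner steps 10 → 10 → 10, so m(9) = 10.
  α_4 = 5: Horner steps 10 → 3 → 1, so m(5) = 1.
  α_5 = 8: Horner steps 10 → 0 → 8, so m(8) = 8.
  α_6 = 10: Horner steps 10 → 9 → 10, so m(10) = 10.
Codeword c = [2, 9, 10, 1, 8, 10] ∈ F_11^6.


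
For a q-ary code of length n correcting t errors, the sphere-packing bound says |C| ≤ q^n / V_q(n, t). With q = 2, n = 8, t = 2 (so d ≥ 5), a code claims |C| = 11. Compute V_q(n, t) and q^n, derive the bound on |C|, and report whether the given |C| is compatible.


V_q(n, t) = 37, q^n = 256, Hamming bound = 6, |C| = 11 > bound (violated).

Step 1: Compute V_q(n, t) = Σ_{j=0}^2 C(n, j) (q−1)^j.
  j = 0: C(8,0)·(1)^0 = 1·1 = 1.
  j = 1: C(8,1)·(1)^1 = 8·1 = 8.
  j = 2: C(8,2)·(1)^2 = 28·1 = 28.
  V_q(n, t) = 1 + 8 + 28 = 37.
Step 2: q^n = 2^8 = 256.
Step 3: Hamming bound ⌊q^n / V_q(n,t)⌋ = ⌊256/37⌋ = 6.
Step 4: Compare |C| = 11 to 6: violated.
The claimed |C| lies above the Hamming bound, so no 2-ary code of length 8 with d ≥ 5 can have 11 codewords.


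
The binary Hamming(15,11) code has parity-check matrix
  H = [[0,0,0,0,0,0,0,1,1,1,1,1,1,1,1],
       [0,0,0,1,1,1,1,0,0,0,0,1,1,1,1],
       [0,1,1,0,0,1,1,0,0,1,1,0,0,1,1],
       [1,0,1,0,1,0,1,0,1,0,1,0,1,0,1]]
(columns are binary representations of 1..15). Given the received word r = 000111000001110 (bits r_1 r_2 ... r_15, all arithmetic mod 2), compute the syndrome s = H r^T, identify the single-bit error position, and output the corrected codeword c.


s = (1, 0, 0, 0)^T, error position = 8, corrected codeword c = 000111010001110

Compute s = H r^T mod 2 one row at a time:
  s_1 = 0 + 0 + 0 + 0 + 1 + 1 + 1 + 0 = 3 ≡ 1 (mod 2).
  s_2 = 1 + 1 + 1 + 0 + 1 + 1 + 1 + 0 = 6 ≡ 0 (mod 2).
  s_3 = 0 + 0 + 1 + 0 + 0 + 0 + 1 + 0 = 2 ≡ 0 (mod 2).
  s_4 = 0 + 0 + 1 + 0 + 0 + 0 + 1 + 0 = 2 ≡ 0 (mod 2).
s = (1, 0, 0, 0)^T — this equals column 8 of H (binary 1000), so error is at position 8.
Correct: flip bit 8 of r = 000111000001110 to get c = 000111010001110.


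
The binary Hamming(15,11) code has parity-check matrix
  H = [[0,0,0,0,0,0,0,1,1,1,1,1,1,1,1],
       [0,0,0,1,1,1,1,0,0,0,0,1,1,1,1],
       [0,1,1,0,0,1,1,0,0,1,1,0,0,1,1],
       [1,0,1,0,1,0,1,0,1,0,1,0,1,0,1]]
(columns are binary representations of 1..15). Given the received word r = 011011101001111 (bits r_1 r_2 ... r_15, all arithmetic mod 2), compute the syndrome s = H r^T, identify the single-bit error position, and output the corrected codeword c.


s = (1, 1, 0, 0)^T, error position = 12, corrected codeword c = 011011101000111

Compute s = H r^T mod 2 one row at a time:
  s_1 = 0 + 1 + 0 + 0 + 1 + 1 + 1 + 1 = 5 ≡ 1 (mod 2).
  s_2 = 0 + 1 + 1 + 1 + 1 + 1 + 1 + 1 = 7 ≡ 1 (mod 2).
  s_3 = 1 + 1 + 1 + 1 + 0 + 0 + 1 + 1 = 6 ≡ 0 (mod 2).
  s_4 = 0 + 1 + 1 + 1 + 1 + 0 + 1 + 1 = 6 ≡ 0 (mod 2).
s = (1, 1, 0, 0)^T — this equals column 12 of H (binary 1100), so error is at position 12.
Correct: flip bit 12 of r = 011011101001111 to get c = 011011101000111.


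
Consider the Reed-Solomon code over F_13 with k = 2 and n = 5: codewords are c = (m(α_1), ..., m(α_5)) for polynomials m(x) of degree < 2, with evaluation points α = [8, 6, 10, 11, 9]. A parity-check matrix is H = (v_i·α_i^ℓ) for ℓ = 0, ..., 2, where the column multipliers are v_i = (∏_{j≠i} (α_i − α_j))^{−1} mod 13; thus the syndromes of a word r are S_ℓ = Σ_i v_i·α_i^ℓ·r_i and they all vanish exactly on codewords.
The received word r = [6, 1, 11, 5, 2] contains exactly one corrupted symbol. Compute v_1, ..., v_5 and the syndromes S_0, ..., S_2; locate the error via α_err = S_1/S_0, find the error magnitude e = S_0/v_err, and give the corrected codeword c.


S = (6, 1, 11), error at position 4, error magnitude e = 11, c = [6, 1, 11, 7, 2].

Step 1: column multipliers v_i = (∏_{j≠i}(α_i − α_j))^{−1} mod 13.
  i = 1 (α = 8): (8−6)(8−10)(8−11)(8−9) = 2·(−2)·(−3)·(−1) = −12 ≡ 1, so v_1 = 1^{−1} = 1 (mod 13).
  i = 2 (α = 6): (6−8)(6−10)(6−11)(6−9) = (−2)·(−4)·(−5)·(−3) = 120 ≡ 3, so v_2 = 3^{−1} = 9 (mod 13).
  i = 3 (α = 10): (10−8)(10−6)(10−11)(10−9) = 2·4·(−1)·1 = −8 ≡ 5, so v_3 = 5^{−1} = 8 (mod 13).
  i = 4 (α = 11): (11−8)(11−6)(11−10)(11−9) = 3·5·1·2 = 30 ≡ 4, so v_4 = 4^{−1} = 10 (mod 13).
  i = 5 (α = 9): (9−8)(9−6)(9−10)(9−11) = 1·3·(−1)·(−2) = 6 ≡ 6, so v_5 = 6^{−1} = 11 (mod 13).
  v = [1, 9, 8, 10, 11].
Step 2: syndromes of r = [6, 1, 11, 5, 2] (all sums mod 13).
  S_0 = Σ v_i r_i = 1·6 + 9·1 + 8·11 + 10·5 + 11·2 = 175 ≡ 6.
  S_1 = Σ v_i α_i r_i = 1·8·6 + 9·6·1 + 8·10·11 + 10·11·5 + 11·9·2 = 1730 ≡ 1.
  α_i^2 mod 13 = [12, 10, 9, 4, 3].
  S_2 = Σ v_i α_i^2 r_i = 1·12·6 + 9·10·1 + 8·9·11 + 10·4·5 + 11·3·2 = 1220 ≡ 11.
  S = (6, 1, 11) ≠ 0, so r is not a codeword (an error is present).
Step 3: locate the error. For a single error e at position i, S_ℓ = v_i·e·α_i^ℓ, so α_err = S_1/S_0.
  S_0^{−1} = 6^{−1} = 11 (mod 13), so α_err = 1·11 = 11 ≡ 11 = α_4. Error position i = 4.
  Consistency check: S_2/S_1 = 11·1 = 11 ≡ 11 = α_err ✓ (single-error assumption holds).
Step 4: error magnitude e = S_0/v_4 = S_0·∏_{j≠4}(α_4 − α_j) = 6·4 = 24 ≡ 11 (mod 13).
Step 5: correct position 4: c_4 = r_4 − e = 5 − 11 ≡ 7 (mod 13). Hence c = [6, 1, 11, 7, 2].
  Check: interpolating c through the α_i gives m(x) = 12 + 9·x (degree < 2) with m(α_i) = c_i for every i, so c is indeed a codeword.


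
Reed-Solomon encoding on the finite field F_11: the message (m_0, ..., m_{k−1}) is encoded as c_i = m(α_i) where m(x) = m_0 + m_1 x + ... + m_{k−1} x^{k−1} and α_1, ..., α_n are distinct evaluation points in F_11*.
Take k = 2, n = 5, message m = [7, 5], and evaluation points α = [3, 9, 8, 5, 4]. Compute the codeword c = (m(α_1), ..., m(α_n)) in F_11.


c = [0, 8, 3, 10, 5]

Message polynomial: m(x) = 7 + 5·x (mod 11).
For each evaluation point α_i, compute m(α_i) mod 11:
  α_1 = 3: Horner steps 5 → 0, so m(3) = 0.
  α_2 = 9: Horner steps 5 → 8, so m(9) = 8.
  α_3 = 8: Horner steps 5 → 3, so m(8) = 3.
  α_4 = 5: Horner steps 5 → 10, so m(5) = 10.
  α_5 = 4: Horner steps 5 → 5, so m(4) = 5.
Codeword c = [0, 8, 3, 10, 5] ∈ F_11^5.


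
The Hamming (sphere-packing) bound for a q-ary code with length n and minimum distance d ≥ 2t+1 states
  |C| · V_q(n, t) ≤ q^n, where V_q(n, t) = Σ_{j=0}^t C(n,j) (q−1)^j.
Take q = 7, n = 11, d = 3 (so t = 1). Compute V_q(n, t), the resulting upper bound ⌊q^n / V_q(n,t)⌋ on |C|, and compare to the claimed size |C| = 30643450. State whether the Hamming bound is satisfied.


V_q(n, t) = 67, q^n = 1977326743, Hamming bound = 29512339, |C| = 30643450 > bound (violated).

Step 1: Compute V_q(n, t) = Σ_{j=0}^1 C(n, j) (q−1)^j.
  j = 0: C(11,0)·(6)^0 = 1·1 = 1.
  j = 1: C(11,1)·(6)^1 = 11·6 = 66.
  V_q(n, t) = 1 + 66 = 67.
Step 2: q^n = 7^11 = 1977326743.
Step 3: Hamming bound ⌊q^n / V_q(n,t)⌋ = ⌊1977326743/67⌋ = 29512339.
Step 4: Compare |C| = 30643450 to 29512339: violated.
The claimed |C| lies above the Hamming bound, so no 7-ary code of length 11 with d ≥ 3 can have 30643450 codewords.


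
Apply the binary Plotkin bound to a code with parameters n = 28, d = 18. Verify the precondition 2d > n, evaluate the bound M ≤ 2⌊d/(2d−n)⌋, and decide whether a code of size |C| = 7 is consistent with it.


Plotkin bound M ≤ 4; given |C| = 7 > bound (violated).

Check applicability: 2d = 36, n = 28.
2d − n = 8 > 0, so Plotkin applies.
Compute d/(2d−n) = 18/8 ≈ 2.2500.
⌊d/(2d−n)⌋ = 2.
Plotkin bound: M ≤ 2·2 = 4.
Given |C| = 7, check: VIOLATED.
This |C| is above the Plotkin bound, so no binary code with n = 28, d = 18 and 7 codewords exists.


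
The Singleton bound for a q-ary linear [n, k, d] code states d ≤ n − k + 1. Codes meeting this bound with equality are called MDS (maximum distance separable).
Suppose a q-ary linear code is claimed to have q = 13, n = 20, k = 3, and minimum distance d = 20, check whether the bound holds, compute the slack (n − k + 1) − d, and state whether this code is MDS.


Singleton RHS = n − k + 1 = 18, slack = -2, bound violated (no such code; not MDS).

Singleton bound: d ≤ n − k + 1.
Here n = 20, k = 3, so n − k + 1 = 18.
Given d = 20, check d ≤ 18: NO.
Slack = (n − k + 1) − d = -2.
The slack is negative: d = 20 exceeds n − k + 1 = 18 by 2, so the Singleton bound is violated and no linear [20, 3, 20]_13 code can exist. In particular it is not MDS (MDS requires d = n − k + 1 exactly).
Description: the claimed parameters are [20, 3, 20]_13; such a code would be impossible (violates the Singleton bound).


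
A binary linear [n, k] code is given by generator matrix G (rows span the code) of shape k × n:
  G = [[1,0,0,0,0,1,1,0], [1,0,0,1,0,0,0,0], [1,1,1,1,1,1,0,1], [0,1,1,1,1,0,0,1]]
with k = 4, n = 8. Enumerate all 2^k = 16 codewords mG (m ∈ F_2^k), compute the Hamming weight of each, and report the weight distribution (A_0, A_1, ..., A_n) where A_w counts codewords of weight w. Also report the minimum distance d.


Weight distribution: A_0 = 1, A_1 = 1, A_2 = 3, A_3 = 3, A_5 = 3, A_6 = 3, A_7 = 1, A_8 = 1. Minimum distance d = 1.

Enumerate all 2^4 = 16 messages m ∈ F_2^4.
For each, compute codeword c = mG in F_2^8, then tally its weight.
  m = 0000 → c = 00000000, weight = 0.
  m = 1000 → c = 10000110, weight = 3.
  m = 0100 → c = 10010000, weight = 2.
  m = 1100 → c = 00010110, weight = 3.
  m = 0010 → c = 11111101, weight = 7.
  m = 1010 → c = 01111011, weight = 6.
  m = 0110 → c = 01101101, weight = 5.
  m = 1110 → c = 11101011, weight = 6.
  m = 0001 → c = 01111001, weight = 5.
  m = 1001 → c = 11111111, weight = 8.
  m = 0101 → c = 11101001, weight = 5.
  m = 1101 → c = 01101111, weight = 6.
  m = 0011 → c = 10000100, weight = 2.
  m = 1011 → c = 00000010, weight = 1.
  m = 0111 → c = 00010100, weight = 2.
  m = 1111 → c = 10010010, weight = 3.
Tally weights:
  weight 0: 1 codewords.
  weight 1: 1 codewords.
  weight 2: 3 codewords.
  weight 3: 3 codewords.
  weight 5: 3 codewords.
  weight 6: 3 codewords.
  weight 7: 1 codewords.
  weight 8: 1 codewords.
Minimum distance d = smallest w > 0 with A_w > 0 = 1.
Sanity: Σ A_w = 16 = 2^4 = 16 ✓.


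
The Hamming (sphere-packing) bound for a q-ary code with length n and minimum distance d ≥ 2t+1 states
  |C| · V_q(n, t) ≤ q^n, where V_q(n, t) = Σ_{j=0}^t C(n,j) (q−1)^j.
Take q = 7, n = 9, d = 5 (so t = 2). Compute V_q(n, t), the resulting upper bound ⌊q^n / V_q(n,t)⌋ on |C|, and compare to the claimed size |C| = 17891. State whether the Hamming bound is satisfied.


V_q(n, t) = 1351, q^n = 40353607, Hamming bound = 29869, |C| = 17891 ≤ bound (satisfied).

Step 1: Compute V_q(n, t) = Σ_{j=0}^2 C(n, j) (q−1)^j.
  j = 0: C(9,0)·(6)^0 = 1·1 = 1.
  j = 1: C(9,1)·(6)^1 = 9·6 = 54.
  j = 2: C(9,2)·(6)^2 = 36·36 = 1296.
  V_q(n, t) = 1 + 54 + 1296 = 1351.
Step 2: q^n = 7^9 = 40353607.
Step 3: Hamming bound ⌊q^n / V_q(n,t)⌋ = ⌊40353607/1351⌋ = 29869.
Step 4: Compare |C| = 17891 to 29869: satisfied.
The claimed |C| lies below the Hamming bound.


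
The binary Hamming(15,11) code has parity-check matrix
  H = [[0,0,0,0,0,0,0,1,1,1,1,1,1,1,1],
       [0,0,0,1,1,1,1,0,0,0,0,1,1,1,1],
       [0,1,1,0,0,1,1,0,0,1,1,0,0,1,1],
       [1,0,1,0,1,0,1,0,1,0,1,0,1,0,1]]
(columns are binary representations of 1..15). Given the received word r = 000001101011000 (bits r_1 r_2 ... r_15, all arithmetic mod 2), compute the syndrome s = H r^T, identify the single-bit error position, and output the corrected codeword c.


s = (1, 1, 1, 1)^T, error position = 15, corrected codeword c = 000001101011001

Compute s = H r^T mod 2 one row at a time:
  s_1 = 0 + 1 + 0 + 1 + 1 + 0 + 0 + 0 = 3 ≡ 1 (mod 2).
  s_2 = 0 + 0 + 1 + 1 + 1 + 0 + 0 + 0 = 3 ≡ 1 (mod 2).
  s_3 = 0 + 0 + 1 + 1 + 0 + 1 + 0 + 0 = 3 ≡ 1 (mod 2).
  s_4 = 0 + 0 + 0 + 1 + 1 + 1 + 0 + 0 = 3 ≡ 1 (mod 2).
s = (1, 1, 1, 1)^T — this equals column 15 of H (binary 1111), so error is at position 15.
Correct: flip bit 15 of r = 000001101011000 to get c = 000001101011001.


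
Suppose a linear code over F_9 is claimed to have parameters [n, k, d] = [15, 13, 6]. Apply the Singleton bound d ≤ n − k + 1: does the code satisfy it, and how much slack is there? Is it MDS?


Singleton RHS = n − k + 1 = 3, slack = -3, bound violated (no such code; not MDS).

Singleton bound: d ≤ n − k + 1.
Here n = 15, k = 13, so n − k + 1 = 3.
Given d = 6, check d ≤ 3: NO.
Slack = (n − k + 1) − d = -3.
The slack is negative: d = 6 exceeds n − k + 1 = 3 by 3, so the Singleton bound is violated and no linear [15, 13, 6]_9 code can exist. In particular it is not MDS (MDS requires d = n − k + 1 exactly).
Description: the claimed parameters are [15, 13, 6]_9; such a code would be impossible (violates the Singleton bound).


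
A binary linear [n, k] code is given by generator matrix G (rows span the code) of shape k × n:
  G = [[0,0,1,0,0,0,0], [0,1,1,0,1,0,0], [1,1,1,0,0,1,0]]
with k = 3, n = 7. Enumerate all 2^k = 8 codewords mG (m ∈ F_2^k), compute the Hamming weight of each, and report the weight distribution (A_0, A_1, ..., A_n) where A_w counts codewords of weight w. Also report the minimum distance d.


Weight distribution: A_0 = 1, A_1 = 1, A_2 = 1, A_3 = 3, A_4 = 2. Minimum distance d = 1.

Enumerate all 2^3 = 8 messages m ∈ F_2^3.
For each, compute codeword c = mG in F_2^7, then tally its weight.
  m = 000 → c = 0000000, weight = 0.
  m = 100 → c = 0010000, weight = 1.
  m = 010 → c = 0110100, weight = 3.
  m = 110 → c = 0100100, weight = 2.
  m = 001 → c = 1110010, weight = 4.
  m = 101 → c = 1100010, weight = 3.
  m = 011 → c = 1000110, weight = 3.
  m = 111 → c = 1010110, weight = 4.
Tally weights:
  weight 0: 1 codewords.
  weight 1: 1 codewords.
  weight 2: 1 codewords.
  weight 3: 3 codewords.
  weight 4: 2 codewords.
Minimum distance d = smallest w > 0 with A_w > 0 = 1.
Sanity: Σ A_w = 8 = 2^3 = 8 ✓.


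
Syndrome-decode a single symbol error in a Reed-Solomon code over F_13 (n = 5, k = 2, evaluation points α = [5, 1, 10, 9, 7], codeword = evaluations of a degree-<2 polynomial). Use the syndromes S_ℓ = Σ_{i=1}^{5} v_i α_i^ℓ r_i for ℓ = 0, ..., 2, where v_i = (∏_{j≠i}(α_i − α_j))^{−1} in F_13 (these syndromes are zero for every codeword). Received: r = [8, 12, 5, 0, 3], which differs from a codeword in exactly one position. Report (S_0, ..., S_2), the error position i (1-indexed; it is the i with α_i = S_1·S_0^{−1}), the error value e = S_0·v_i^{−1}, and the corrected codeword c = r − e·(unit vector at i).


S = (6, 4, 7), error at position 1, error magnitude e = 2, c = [6, 12, 5, 0, 3].

Step 1: column multipliers v_i = (∏_{j≠i}(α_i − α_j))^{−1} mod 13.
  i = 1 (α = 5): (5−1)(5−10)(5−9)(5−7) = 4·(−5)·(−4)·(−2) = −160 ≡ 9, so v_1 = 9^{−1} = 3 (mod 13).
  i = 2 (α = 1): (1−5)(1−10)(1−9)(1−7) = (−4)·(−9)·(−8)·(−6) = 1728 ≡ 12, so v_2 = 12^{−1} = 12 (mod 13).
  i = 3 (α = 10): (10−5)(10−1)(10−9)(10−7) = 5·9·1·3 = 135 ≡ 5, so v_3 = 5^{−1} = 8 (mod 13).
  i = 4 (α = 9): (9−5)(9−1)(9−10)(9−7) = 4·8·(−1)·2 = −64 ≡ 1, so v_4 = 1^{−1} = 1 (mod 13).
  i = 5 (α = 7): (7−5)(7−1)(7−10)(7−9) = 2·6·(−3)·(−2) = 72 ≡ 7, so v_5 = 7^{−1} = 2 (mod 13).
  v = [3, 12, 8, 1, 2].
Step 2: syndromes of r = [8, 12, 5, 0, 3] (all sums mod 13).
  S_0 = Σ v_i r_i = 3·8 + 12·12 + 8·5 + 1·0 + 2·3 = 214 ≡ 6.
  S_1 = Σ v_i α_i r_i = 3·5·8 + 12·1·12 + 8·10·5 + 1·9·0 + 2·7·3 = 706 ≡ 4.
  α_i^2 mod 13 = [12, 1, 9, 3, 10].
  S_2 = Σ v_i α_i^2 r_i = 3·12·8 + 12·1·12 + 8·9·5 + 1·3·0 + 2·10·3 = 852 ≡ 7.
  S = (6, 4, 7) ≠ 0, so r is not a codeword (an error is present).
Step 3: locate the error. For a single error e at position i, S_ℓ = v_i·e·α_i^ℓ, so α_err = S_1/S_0.
  S_0^{−1} = 6^{−1} = 11 (mod 13), so α_err = 4·11 = 44 ≡ 5 = α_1. Error position i = 1.
  Consistency check: S_2/S_1 = 7·10 = 70 ≡ 5 = α_err ✓ (single-error assumption holds).
Step 4: error magnitude e = S_0/v_1 = S_0·∏_{j≠1}(α_1 − α_j) = 6·9 = 54 ≡ 2 (mod 13).
Step 5: correct position 1: c_1 = r_1 − e = 8 − 2 ≡ 6 (mod 13). Hence c = [6, 12, 5, 0, 3].
  Check: interpolating c through the α_i gives m(x) = 7 + 5·x (degree < 2) with m(α_i) = c_i for every i, so c is indeed a codeword.


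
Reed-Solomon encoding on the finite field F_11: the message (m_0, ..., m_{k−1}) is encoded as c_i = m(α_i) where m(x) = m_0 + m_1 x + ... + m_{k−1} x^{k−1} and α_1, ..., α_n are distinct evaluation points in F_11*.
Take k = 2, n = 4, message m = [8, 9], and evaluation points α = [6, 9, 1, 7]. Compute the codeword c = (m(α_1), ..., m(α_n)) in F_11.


c = [7, 1, 6, 5]

Message polynomial: m(x) = 8 + 9·x (mod 11).
For each evaluation point α_i, compute m(α_i) mod 11:
  α_1 = 6: Horner steps 9 → 7, so m(6) = 7.
  α_2 = 9: Horner steps 9 → 1, so m(9) = 1.
  α_3 = 1: Horner steps 9 → 6, so m(1) = 6.
  α_4 = 7: Horner steps 9 → 5, so m(7) = 5.
Codeword c = [7, 1, 6, 5] ∈ F_11^4.


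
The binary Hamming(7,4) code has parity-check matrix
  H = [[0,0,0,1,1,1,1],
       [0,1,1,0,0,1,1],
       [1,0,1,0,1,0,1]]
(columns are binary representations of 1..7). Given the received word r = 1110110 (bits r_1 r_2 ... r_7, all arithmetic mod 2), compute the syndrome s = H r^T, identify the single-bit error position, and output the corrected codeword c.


s = (0, 1, 1)^T, error position = 3, corrected codeword c = 1100110

Compute s = H r^T mod 2 one row at a time:
  s_1 = 0 + 1 + 1 + 0 = 2 ≡ 0 (mod 2).
  s_2 = 1 + 1 + 1 + 0 = 3 ≡ 1 (mod 2).
  s_3 = 1 + 1 + 1 + 0 = 3 ≡ 1 (mod 2).
s = (0, 1, 1)^T — this equals column 3 of H (binary 011), so error is at position 3.
Correct: flip bit 3 of r = 1110110 to get c = 1100110.


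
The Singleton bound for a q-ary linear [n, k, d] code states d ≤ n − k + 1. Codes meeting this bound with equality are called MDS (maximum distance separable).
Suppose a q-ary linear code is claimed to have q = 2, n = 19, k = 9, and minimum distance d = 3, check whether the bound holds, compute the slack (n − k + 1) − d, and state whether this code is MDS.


Singleton RHS = n − k + 1 = 11, slack = 8, bound satisfied, not MDS.

Singleton bound: d ≤ n − k + 1.
Here n = 19, k = 9, so n − k + 1 = 11.
Given d = 3, check d ≤ 11: YES.
Slack = (n − k + 1) − d = 8.
The code is NOT MDS (slack = 8 > 0).
Description: the claimed parameters are [19, 9, 3]_2; such a code would be non-MDS.


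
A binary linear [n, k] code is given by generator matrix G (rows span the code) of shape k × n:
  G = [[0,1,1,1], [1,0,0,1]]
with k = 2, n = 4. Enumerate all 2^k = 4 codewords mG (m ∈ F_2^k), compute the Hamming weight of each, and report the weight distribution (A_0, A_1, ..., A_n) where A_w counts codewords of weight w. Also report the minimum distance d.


Weight distribution: A_0 = 1, A_2 = 1, A_3 = 2. Minimum distance d = 2.

Enumerate all 2^2 = 4 messages m ∈ F_2^2.
For each, compute codeword c = mG in F_2^4, then tally its weight.
  m = 00 → c = 0000, weight = 0.
  m = 10 → c = 0111, weight = 3.
  m = 01 → c = 1001, weight = 2.
  m = 11 → c = 1110, weight = 3.
Tally weights:
  weight 0: 1 codewords.
  weight 2: 1 codewords.
  weight 3: 2 codewords.
Minimum distance d = smallest w > 0 with A_w > 0 = 2.
Sanity: Σ A_w = 4 = 2^2 = 4 ✓.


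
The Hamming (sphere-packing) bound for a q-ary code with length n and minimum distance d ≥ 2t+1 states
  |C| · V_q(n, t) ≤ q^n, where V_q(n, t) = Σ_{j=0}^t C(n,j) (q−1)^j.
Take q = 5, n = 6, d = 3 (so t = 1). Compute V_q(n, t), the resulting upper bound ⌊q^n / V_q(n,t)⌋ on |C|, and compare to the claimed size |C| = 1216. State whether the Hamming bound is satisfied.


V_q(n, t) = 25, q^n = 15625, Hamming bound = 625, |C| = 1216 > bound (violated).

Step 1: Compute V_q(n, t) = Σ_{j=0}^1 C(n, j) (q−1)^j.
  j = 0: C(6,0)·(4)^0 = 1·1 = 1.
  j = 1: C(6,1)·(4)^1 = 6·4 = 24.
  V_q(n, t) = 1 + 24 = 25.
Step 2: q^n = 5^6 = 15625.
Step 3: Hamming bound ⌊q^n / V_q(n,t)⌋ = ⌊15625/25⌋ = 625.
Step 4: Compare |C| = 1216 to 625: violated.
The claimed |C| lies above the Hamming bound, so no 5-ary code of length 6 with d ≥ 3 can have 1216 codewords.


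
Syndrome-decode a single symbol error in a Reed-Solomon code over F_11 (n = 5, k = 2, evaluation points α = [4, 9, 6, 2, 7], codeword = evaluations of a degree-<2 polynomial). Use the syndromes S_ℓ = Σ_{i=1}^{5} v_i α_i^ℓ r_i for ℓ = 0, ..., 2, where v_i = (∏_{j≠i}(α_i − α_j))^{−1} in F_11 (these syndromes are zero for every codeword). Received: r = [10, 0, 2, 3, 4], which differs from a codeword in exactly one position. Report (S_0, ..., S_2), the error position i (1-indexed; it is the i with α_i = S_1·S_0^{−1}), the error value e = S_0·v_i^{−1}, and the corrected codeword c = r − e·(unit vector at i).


S = (9, 10, 5), error at position 3, error magnitude e = 7, c = [10, 0, 6, 3, 4].

Step 1: column multipliers v_i = (∏_{j≠i}(α_i − α_j))^{−1} mod 11.
  i = 1 (α = 4): (4−9)(4−6)(4−2)(4−7) = (−5)·(−2)·2·(−3) = −60 ≡ 6, so v_1 = 6^{−1} = 2 (mod 11).
  i = 2 (α = 9): (9−4)(9−6)(9−2)(9−7) = 5·3·7·2 = 210 ≡ 1, so v_2 = 1^{−1} = 1 (mod 11).
  i = 3 (α = 6): (6−4)(6−9)(6−2)(6−7) = 2·(−3)·4·(−1) = 24 ≡ 2, so v_3 = 2^{−1} = 6 (mod 11).
  i = 4 (α = 2): (2−4)(2−9)(2−6)(2−7) = (−2)·(−7)·(−4)·(−5) = 280 ≡ 5, so v_4 = 5^{−1} = 9 (mod 11).
  i = 5 (α = 7): (7−4)(7−9)(7−6)(7−2) = 3·(−2)·1·5 = −30 ≡ 3, so v_5 = 3^{−1} = 4 (mod 11).
  v = [2, 1, 6, 9, 4].
Step 2: syndromes of r = [10, 0, 2, 3, 4] (all sums mod 11).
  S_0 = Σ v_i r_i = 2·10 + 1·0 + 6·2 + 9·3 + 4·4 = 75 ≡ 9.
  S_1 = Σ v_i α_i r_i = 2·4·10 + 1·9·0 + 6·6·2 + 9·2·3 + 4·7·4 = 318 ≡ 10.
  α_i^2 mod 11 = [5, 4, 3, 4, 5].
  S_2 = Σ v_i α_i^2 r_i = 2·5·10 + 1·4·0 + 6·3·2 + 9·4·3 + 4·5·4 = 324 ≡ 5.
  S = (9, 10, 5) ≠ 0, so r is not a codeword (an error is present).
Step 3: locate the error. For a single error e at position i, S_ℓ = v_i·e·α_i^ℓ, so α_err = S_1/S_0.
  S_0^{−1} = 9^{−1} = 5 (mod 11), so α_err = 10·5 = 50 ≡ 6 = α_3. Error position i = 3.
  Consistency check: S_2/S_1 = 5·10 = 50 ≡ 6 = α_err ✓ (single-error assumption holds).
Step 4: error magnitude e = S_0/v_3 = S_0·∏_{j≠3}(α_3 − α_j) = 9·2 = 18 ≡ 7 (mod 11).
Step 5: correct position 3: c_3 = r_3 − e = 2 − 7 ≡ 6 (mod 11). Hence c = [10, 0, 6, 3, 4].
  Check: interpolating c through the α_i gives m(x) = 7 + 9·x (degree < 2) with m(α_i) = c_i for every i, so c is indeed a codeword.


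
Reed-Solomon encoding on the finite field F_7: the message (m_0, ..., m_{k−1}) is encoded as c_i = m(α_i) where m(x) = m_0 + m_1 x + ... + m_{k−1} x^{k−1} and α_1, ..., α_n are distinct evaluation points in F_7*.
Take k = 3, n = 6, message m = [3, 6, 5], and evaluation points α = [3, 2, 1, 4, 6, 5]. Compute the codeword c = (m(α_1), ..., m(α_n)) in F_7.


c = [3, 0, 0, 2, 2, 4]

Message polynomial: m(x) = 3 + 6·x + 5·x^2 (mod 7).
For each evaluation point α_i, compute m(α_i) mod 7:
  α_1 = 3: Horner steps 5 → 0 → 3, so m(3) = 3.
  α_2 = 2: Horner steps 5 → 2 → 0, so m(2) = 0.
  α_3 = 1: Horner steps 5 → 4 → 0, so m(1) = 0.
  α_4 = 4: Horner steps 5 → 5 → 2, so m(4) = 2.
  α_5 = 6: Horner steps 5 → 1 → 2, so m(6) = 2.
  α_6 = 5: Horner steps 5 → 3 → 4, so m(5) = 4.
Codeword c = [3, 0, 0, 2, 2, 4] ∈ F_7^6.


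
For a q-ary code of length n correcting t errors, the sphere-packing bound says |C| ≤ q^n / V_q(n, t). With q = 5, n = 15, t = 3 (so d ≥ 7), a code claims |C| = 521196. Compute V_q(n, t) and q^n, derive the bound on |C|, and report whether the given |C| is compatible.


V_q(n, t) = 30861, q^n = 30517578125, Hamming bound = 988871, |C| = 521196 ≤ bound (satisfied).

Step 1: Compute V_q(n, t) = Σ_{j=0}^3 C(n, j) (q−1)^j.
  j = 0: C(15,0)·(4)^0 = 1·1 = 1.
  j = 1: C(15,1)·(4)^1 = 15·4 = 60.
  j = 2: C(15,2)·(4)^2 = 105·16 = 1680.
  j = 3: C(15,3)·(4)^3 = 455·64 = 29120.
  V_q(n, t) = 1 + 60 + 1680 + 29120 = 30861.
Step 2: q^n = 5^15 = 30517578125.
Step 3: Hamming bound ⌊q^n / V_q(n,t)⌋ = ⌊30517578125/30861⌋ = 988871.
Step 4: Compare |C| = 521196 to 988871: satisfied.
The claimed |C| lies below the Hamming bound.


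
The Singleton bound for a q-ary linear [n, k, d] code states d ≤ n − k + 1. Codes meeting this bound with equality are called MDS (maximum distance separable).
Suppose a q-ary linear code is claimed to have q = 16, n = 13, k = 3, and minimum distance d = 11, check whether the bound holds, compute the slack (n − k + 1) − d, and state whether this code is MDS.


Singleton RHS = n − k + 1 = 11, slack = 0, bound satisfied, MDS.

Singleton bound: d ≤ n − k + 1.
Here n = 13, k = 3, so n − k + 1 = 11.
Given d = 11, check d ≤ 11: YES.
Slack = (n − k + 1) − d = 0.
The code is MDS (slack = 0).
Description: the claimed parameters are [13, 3, 11]_16; such a code would be MDS (meets Singleton bound).


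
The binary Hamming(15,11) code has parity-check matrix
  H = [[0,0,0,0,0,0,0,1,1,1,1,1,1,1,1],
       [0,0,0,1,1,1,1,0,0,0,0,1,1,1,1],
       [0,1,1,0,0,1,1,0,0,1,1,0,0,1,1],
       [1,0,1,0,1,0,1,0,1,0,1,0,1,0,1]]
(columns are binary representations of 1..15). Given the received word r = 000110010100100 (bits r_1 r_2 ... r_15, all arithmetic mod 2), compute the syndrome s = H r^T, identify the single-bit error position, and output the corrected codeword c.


s = (1, 1, 1, 0)^T, error position = 14, corrected codeword c = 000110010100110

Compute s = H r^T mod 2 one row at a time:
  s_1 = 1 + 0 + 1 + 0 + 0 + 1 + 0 + 0 = 3 ≡ 1 (mod 2).
  s_2 = 1 + 1 + 0 + 0 + 0 + 1 + 0 + 0 = 3 ≡ 1 (mod 2).
  s_3 = 0 + 0 + 0 + 0 + 1 + 0 + 0 + 0 = 1 ≡ 1 (mod 2).
  s_4 = 0 + 0 + 1 + 0 + 0 + 0 + 1 + 0 = 2 ≡ 0 (mod 2).
s = (1, 1, 1, 0)^T — this equals column 14 of H (binary 1110), so error is at position 14.
Correct: flip bit 14 of r = 000110010100100 to get c = 000110010100110.


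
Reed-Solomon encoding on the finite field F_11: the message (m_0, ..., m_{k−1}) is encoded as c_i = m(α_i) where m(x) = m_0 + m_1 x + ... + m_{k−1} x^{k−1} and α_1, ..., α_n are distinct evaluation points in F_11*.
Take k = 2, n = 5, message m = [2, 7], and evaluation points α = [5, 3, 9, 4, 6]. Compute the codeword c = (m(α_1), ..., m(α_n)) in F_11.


c = [4, 1, 10, 8, 0]

Message polynomial: m(x) = 2 + 7·x (mod 11).
For each evaluation point α_i, compute m(α_i) mod 11:
  α_1 = 5: Horner steps 7 → 4, so m(5) = 4.
  α_2 = 3: Horner steps 7 → 1, so m(3) = 1.
  α_3 = 9: Horner steps 7 → 10, so m(9) = 10.
  α_4 = 4: Horner steps 7 → 8, so m(4) = 8.
  α_5 = 6: Horner steps 7 → 0, so m(6) = 0.
Codeword c = [4, 1, 10, 8, 0] ∈ F_11^5.


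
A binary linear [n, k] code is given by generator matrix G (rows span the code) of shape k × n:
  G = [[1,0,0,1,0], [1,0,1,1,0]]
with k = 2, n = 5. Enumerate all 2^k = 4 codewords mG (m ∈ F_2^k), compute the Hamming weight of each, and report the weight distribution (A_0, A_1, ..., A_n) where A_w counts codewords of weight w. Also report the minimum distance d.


Weight distribution: A_0 = 1, A_1 = 1, A_2 = 1, A_3 = 1. Minimum distance d = 1.

Enumerate all 2^2 = 4 messages m ∈ F_2^2.
For each, compute codeword c = mG in F_2^5, then tally its weight.
  m = 00 → c = 00000, weight = 0.
  m = 10 → c = 10010, weight = 2.
  m = 01 → c = 10110, weight = 3.
  m = 11 → c = 00100, weight = 1.
Tally weights:
  weight 0: 1 codewords.
  weight 1: 1 codewords.
  weight 2: 1 codewords.
  weight 3: 1 codewords.
Minimum distance d = smallest w > 0 with A_w > 0 = 1.
Sanity: Σ A_w = 4 = 2^2 = 4 ✓.


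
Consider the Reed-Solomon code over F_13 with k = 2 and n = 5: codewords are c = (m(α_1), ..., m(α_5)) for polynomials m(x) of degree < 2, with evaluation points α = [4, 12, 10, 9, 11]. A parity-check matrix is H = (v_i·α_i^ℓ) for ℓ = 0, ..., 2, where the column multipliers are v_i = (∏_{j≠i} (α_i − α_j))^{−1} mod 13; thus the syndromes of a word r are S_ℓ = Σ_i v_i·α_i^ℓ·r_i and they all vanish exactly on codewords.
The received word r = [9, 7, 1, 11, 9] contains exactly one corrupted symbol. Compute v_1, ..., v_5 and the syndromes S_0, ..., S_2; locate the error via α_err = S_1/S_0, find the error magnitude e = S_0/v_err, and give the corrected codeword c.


S = (8, 10, 6), error at position 5, error magnitude e = 5, c = [9, 7, 1, 11, 4].

Step 1: column multipliers v_i = (∏_{j≠i}(α_i − α_j))^{−1} mod 13.
  i = 1 (α = 4): (4−12)(4−10)(4−9)(4−11) = (−8)·(−6)·(−5)·(−7) = 1680 ≡ 3, so v_1 = 3^{−1} = 9 (mod 13).
  i = 2 (α = 12): (12−4)(12−10)(12−9)(12−11) = 8·2·3·1 = 48 ≡ 9, so v_2 = 9^{−1} = 3 (mod 13).
  i = 3 (α = 10): (10−4)(10−12)(10−9)(10−11) = 6·(−2)·1·(−1) = 12 ≡ 12, so v_3 = 12^{−1} = 12 (mod 13).
  i = 4 (α = 9): (9−4)(9−12)(9−10)(9−11) = 5·(−3)·(−1)·(−2) = −30 ≡ 9, so v_4 = 9^{−1} = 3 (mod 13).
  i = 5 (α = 11): (11−4)(11−12)(11−10)(11−9) = 7·(−1)·1·2 = −14 ≡ 12, so v_5 = 12^{−1} = 12 (mod 13).
  v = [9, 3, 12, 3, 12].
Step 2: syndromes of r = [9, 7, 1, 11, 9] (all sums mod 13).
  S_0 = Σ v_i r_i = 9·9 + 3·7 + 12·1 + 3·11 + 12·9 = 255 ≡ 8.
  S_1 = Σ v_i α_i r_i = 9·4·9 + 3·12·7 + 12·10·1 + 3·9·11 + 12·11·9 = 2181 ≡ 10.
  α_i^2 mod 13 = [3, 1, 9, 3, 4].
  S_2 = Σ v_i α_i^2 r_i = 9·3·9 + 3·1·7 + 12·9·1 + 3·3·11 + 12·4·9 = 903 ≡ 6.
  S = (8, 10, 6) ≠ 0, so r is not a codeword (an error is present).
Step 3: locate the error. For a single error e at position i, S_ℓ = v_i·e·α_i^ℓ, so α_err = S_1/S_0.
  S_0^{−1} = 8^{−1} = 5 (mod 13), so α_err = 10·5 = 50 ≡ 11 = α_5. Error position i = 5.
  Consistency check: S_2/S_1 = 6·4 = 24 ≡ 11 = α_err ✓ (single-error assumption holds).
Step 4: error magnitude e = S_0/v_5 = S_0·∏_{j≠5}(α_5 − α_j) = 8·12 = 96 ≡ 5 (mod 13).
Step 5: correct position 5: c_5 = r_5 − e = 9 − 5 ≡ 4 (mod 13). Hence c = [9, 7, 1, 11, 4].
  Check: interpolating c through the α_i gives m(x) = 10 + 3·x (degree < 2) with m(α_i) = c_i for every i, so c is indeed a codeword.


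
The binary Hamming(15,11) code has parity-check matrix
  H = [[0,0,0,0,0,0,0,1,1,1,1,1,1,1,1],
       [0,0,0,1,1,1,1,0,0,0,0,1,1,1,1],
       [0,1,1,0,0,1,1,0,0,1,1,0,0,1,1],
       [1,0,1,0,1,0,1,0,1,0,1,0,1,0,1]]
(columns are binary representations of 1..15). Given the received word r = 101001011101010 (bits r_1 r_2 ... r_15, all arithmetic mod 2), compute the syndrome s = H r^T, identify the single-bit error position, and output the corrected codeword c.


s = (1, 1, 0, 1)^T, error position = 13, corrected codeword c = 101001011101110

Compute s = H r^T mod 2 one row at a time:
  s_1 = 1 + 1 + 1 + 0 + 1 + 0 + 1 + 0 = 5 ≡ 1 (mod 2).
  s_2 = 0 + 0 + 1 + 0 + 1 + 0 + 1 + 0 = 3 ≡ 1 (mod 2).
  s_3 = 0 + 1 + 1 + 0 + 1 + 0 + 1 + 0 = 4 ≡ 0 (mod 2).
  s_4 = 1 + 1 + 0 + 0 + 1 + 0 + 0 + 0 = 3 ≡ 1 (mod 2).
s = (1, 1, 0, 1)^T — this equals column 13 of H (binary 1101), so error is at position 13.
Correct: flip bit 13 of r = 101001011101010 to get c = 101001011101110.


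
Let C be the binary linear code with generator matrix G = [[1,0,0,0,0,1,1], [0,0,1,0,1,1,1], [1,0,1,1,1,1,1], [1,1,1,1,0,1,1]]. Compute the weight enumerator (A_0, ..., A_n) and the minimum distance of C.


Weight distribution: A_0 = 1, A_2 = 2, A_3 = 6, A_4 = 3, A_5 = 2, A_6 = 2. Minimum distance d = 2.

Enumerate all 2^4 = 16 messages m ∈ F_2^4.
For each, compute codeword c = mG in F_2^7, then tally its weight.
  m = 0000 → c = 0000000, weight = 0.
  m = 1000 → c = 1000011, weight = 3.
  m = 0100 → c = 0010111, weight = 4.
  m = 1100 → c = 1010100, weight = 3.
  m = 0010 → c = 1011111, weight = 6.
  m = 1010 → c = 0011100, weight = 3.
  m = 0110 → c = 1001000, weight = 2.
  m = 1110 → c = 0001011, weight = 3.
  m = 0001 → c = 1111011, weight = 6.
  m = 1001 → c = 0111000, weight = 3.
  m = 0101 → c = 1101100, weight = 4.
  m = 1101 → c = 0101111, weight = 5.
  m = 0011 → c = 0100100, weight = 2.
  m = 1011 → c = 1100111, weight = 5.
  m = 0111 → c = 0110011, weight = 4.
  m = 1111 → c = 1110000, weight = 3.
Tally weights:
  weight 0: 1 codewords.
  weight 2: 2 codewords.
  weight 3: 6 codewords.
  weight 4: 3 codewords.
  weight 5: 2 codewords.
  weight 6: 2 codewords.
Minimum distance d = smallest w > 0 with A_w > 0 = 2.
Sanity: Σ A_w = 16 = 2^4 = 16 ✓.


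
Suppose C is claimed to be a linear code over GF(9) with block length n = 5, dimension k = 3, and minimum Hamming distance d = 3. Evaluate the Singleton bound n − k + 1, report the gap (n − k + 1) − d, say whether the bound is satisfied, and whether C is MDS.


Singleton RHS = n − k + 1 = 3, slack = 0, bound satisfied, MDS.

Singleton bound: d ≤ n − k + 1.
Here n = 5, k = 3, so n − k + 1 = 3.
Given d = 3, check d ≤ 3: YES.
Slack = (n − k + 1) − d = 0.
The code is MDS (slack = 0).
Description: the claimed parameters are [5, 3, 3]_9; such a code would be MDS (meets Singleton bound).


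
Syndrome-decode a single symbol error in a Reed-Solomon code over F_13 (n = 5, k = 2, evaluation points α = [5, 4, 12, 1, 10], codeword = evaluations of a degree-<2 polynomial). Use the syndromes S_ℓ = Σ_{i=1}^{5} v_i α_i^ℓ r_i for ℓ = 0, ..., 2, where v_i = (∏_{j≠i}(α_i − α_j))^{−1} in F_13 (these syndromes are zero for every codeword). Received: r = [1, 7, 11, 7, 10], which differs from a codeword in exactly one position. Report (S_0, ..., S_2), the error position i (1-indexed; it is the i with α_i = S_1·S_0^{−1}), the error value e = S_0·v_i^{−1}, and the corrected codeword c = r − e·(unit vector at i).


S = (12, 12, 12), error at position 4, error magnitude e = 8, c = [1, 7, 11, 12, 10].

Step 1: column multipliers v_i = (∏_{j≠i}(α_i − α_j))^{−1} mod 13.
  i = 1 (α = 5): (5−4)(5−12)(5−1)(5−10) = 1·(−7)·4·(−5) = 140 ≡ 10, so v_1 = 10^{−1} = 4 (mod 13).
  i = 2 (α = 4): (4−5)(4−12)(4−1)(4−10) = (−1)·(−8)·3·(−6) = −144 ≡ 12, so v_2 = 12^{−1} = 12 (mod 13).
  i = 3 (α = 12): (12−5)(12−4)(12−1)(12−10) = 7·8·11·2 = 1232 ≡ 10, so v_3 = 10^{−1} = 4 (mod 13).
  i = 4 (α = 1): (1−5)(1−4)(1−12)(1−10) = (−4)·(−3)·(−11)·(−9) = 1188 ≡ 5, so v_4 = 5^{−1} = 8 (mod 13).
  i = 5 (α = 10): (10−5)(10−4)(10−12)(10−1) = 5·6·(−2)·9 = −540 ≡ 6, so v_5 = 6^{−1} = 11 (mod 13).
  v = [4, 12, 4, 8, 11].
Step 2: syndromes of r = [1, 7, 11, 7, 10] (all sums mod 13).
  S_0 = Σ v_i r_i = 4·1 + 12·7 + 4·11 + 8·7 + 11·10 = 298 ≡ 12.
  S_1 = Σ v_i α_i r_i = 4·5·1 + 12·4·7 + 4·12·11 + 8·1·7 + 11·10·10 = 2040 ≡ 12.
  α_i^2 mod 13 = [12, 3, 1, 1, 9].
  S_2 = Σ v_i α_i^2 r_i = 4·12·1 + 12·3·7 + 4·1·11 + 8·1·7 + 11·9·10 = 1390 ≡ 12.
  S = (12, 12, 12) ≠ 0, so r is not a codeword (an error is present).
Step 3: locate the error. For a single error e at position i, S_ℓ = v_i·e·α_i^ℓ, so α_err = S_1/S_0.
  S_0^{−1} = 12^{−1} = 12 (mod 13), so α_err = 12·12 = 144 ≡ 1 = α_4. Error position i = 4.
  Consistency check: S_2/S_1 = 12·12 = 144 ≡ 1 = α_err ✓ (single-error assumption holds).
Step 4: error magnitude e = S_0/v_4 = S_0·∏_{j≠4}(α_4 − α_j) = 12·5 = 60 ≡ 8 (mod 13).
Step 5: correct position 4: c_4 = r_4 − e = 7 − 8 ≡ 12 (mod 13). Hence c = [1, 7, 11, 12, 10].
  Check: interpolating c through the α_i gives m(x) = 5 + 7·x (degree < 2) with m(α_i) = c_i for every i, so c is indeed a codeword.


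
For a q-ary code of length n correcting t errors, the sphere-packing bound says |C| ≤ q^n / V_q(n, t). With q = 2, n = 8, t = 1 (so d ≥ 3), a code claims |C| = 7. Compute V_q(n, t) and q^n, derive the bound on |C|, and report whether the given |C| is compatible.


V_q(n, t) = 9, q^n = 256, Hamming bound = 28, |C| = 7 ≤ bound (satisfied).

Step 1: Compute V_q(n, t) = Σ_{j=0}^1 C(n, j) (q−1)^j.
  j = 0: C(8,0)·(1)^0 = 1·1 = 1.
  j = 1: C(8,1)·(1)^1 = 8·1 = 8.
  V_q(n, t) = 1 + 8 = 9.
Step 2: q^n = 2^8 = 256.
Step 3: Hamming bound ⌊q^n / V_q(n,t)⌋ = ⌊256/9⌋ = 28.
Step 4: Compare |C| = 7 to 28: satisfied.
The claimed |C| lies below the Hamming bound.


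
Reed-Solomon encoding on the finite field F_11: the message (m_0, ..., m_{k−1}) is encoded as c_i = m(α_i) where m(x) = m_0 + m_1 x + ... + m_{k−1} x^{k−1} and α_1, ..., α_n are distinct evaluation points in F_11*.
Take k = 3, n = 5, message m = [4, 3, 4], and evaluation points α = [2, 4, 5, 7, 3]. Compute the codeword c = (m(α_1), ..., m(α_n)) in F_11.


c = [4, 3, 9, 1, 5]

Message polynomial: m(x) = 4 + 3·x + 4·x^2 (mod 11).
For each evaluation point α_i, compute m(α_i) mod 11:
  α_1 = 2: Horner steps 4 → 0 → 4, so m(2) = 4.
  α_2 = 4: Horner steps 4 → 8 → 3, so m(4) = 3.
  α_3 = 5: Horner steps 4 → 1 → 9, so m(5) = 9.
  α_4 = 7: Horner steps 4 → 9 → 1, so m(7) = 1.
  α_5 = 3: Horner steps 4 → 4 → 5, so m(3) = 5.
Codeword c = [4, 3, 9, 1, 5] ∈ F_11^5.


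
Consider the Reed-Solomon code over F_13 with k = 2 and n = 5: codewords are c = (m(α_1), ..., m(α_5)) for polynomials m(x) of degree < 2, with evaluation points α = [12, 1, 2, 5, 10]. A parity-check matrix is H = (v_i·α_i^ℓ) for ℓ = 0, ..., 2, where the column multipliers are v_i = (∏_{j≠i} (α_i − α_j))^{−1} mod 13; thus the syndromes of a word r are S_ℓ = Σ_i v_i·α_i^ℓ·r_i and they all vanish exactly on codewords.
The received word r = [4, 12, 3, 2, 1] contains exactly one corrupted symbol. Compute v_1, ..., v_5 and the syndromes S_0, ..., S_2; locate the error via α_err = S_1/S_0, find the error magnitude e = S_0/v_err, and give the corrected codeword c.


S = (12, 3, 4), error at position 5, error magnitude e = 5, c = [4, 12, 3, 2, 9].

Step 1: column multipliers v_i = (∏_{j≠i}(α_i − α_j))^{−1} mod 13.
  i = 1 (α = 12): (12−1)(12−2)(12−5)(12−10) = 11·10·7·2 = 1540 ≡ 6, so v_1 = 6^{−1} = 11 (mod 13).
  i = 2 (α = 1): (1−12)(1−2)(1−5)(1−10) = (−11)·(−1)·(−4)·(−9) = 396 ≡ 6, so v_2 = 6^{−1} = 11 (mod 13).
  i = 3 (α = 2): (2−12)(2−1)(2−5)(2−10) = (−10)·1·(−3)·(−8) = −240 ≡ 7, so v_3 = 7^{−1} = 2 (mod 13).
  i = 4 (α = 5): (5−12)(5−1)(5−2)(5−10) = (−7)·4·3·(−5) = 420 ≡ 4, so v_4 = 4^{−1} = 10 (mod 13).
  i = 5 (α = 10): (10−12)(10−1)(10−2)(10−5) = (−2)·9·8·5 = −720 ≡ 8, so v_5 = 8^{−1} = 5 (mod 13).
  v = [11, 11, 2, 10, 5].
Step 2: syndromes of r = [4, 12, 3, 2, 1] (all sums mod 13).
  S_0 = Σ v_i r_i = 11·4 + 11·12 + 2·3 + 10·2 + 5·1 = 207 ≡ 12.
  S_1 = Σ v_i α_i r_i = 11·12·4 + 11·1·12 + 2·2·3 + 10·5·2 + 5·10·1 = 822 ≡ 3.
  α_i^2 mod 13 = [1, 1, 4, 12, 9].
  S_2 = Σ v_i α_i^2 r_i = 11·1·4 + 11·1·12 + 2·4·3 + 10·12·2 + 5·9·1 = 485 ≡ 4.
  S = (12, 3, 4) ≠ 0, so r is not a codeword (an error is present).
Step 3: locate the error. For a single error e at position i, S_ℓ = v_i·e·α_i^ℓ, so α_err = S_1/S_0.
  S_0^{−1} = 12^{−1} = 12 (mod 13), so α_err = 3·12 = 36 ≡ 10 = α_5. Error position i = 5.
  Consistency check: S_2/S_1 = 4·9 = 36 ≡ 10 = α_err ✓ (single-error assumption holds).
Step 4: error magnitude e = S_0/v_5 = S_0·∏_{j≠5}(α_5 − α_j) = 12·8 = 96 ≡ 5 (mod 13).
Step 5: correct position 5: c_5 = r_5 − e = 1 − 5 ≡ 9 (mod 13). Hence c = [4, 12, 3, 2, 9].
  Check: interpolating c through the α_i gives m(x) = 8 + 4·x (degree < 2) with m(α_i) = c_i for every i, so c is indeed a codeword.
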